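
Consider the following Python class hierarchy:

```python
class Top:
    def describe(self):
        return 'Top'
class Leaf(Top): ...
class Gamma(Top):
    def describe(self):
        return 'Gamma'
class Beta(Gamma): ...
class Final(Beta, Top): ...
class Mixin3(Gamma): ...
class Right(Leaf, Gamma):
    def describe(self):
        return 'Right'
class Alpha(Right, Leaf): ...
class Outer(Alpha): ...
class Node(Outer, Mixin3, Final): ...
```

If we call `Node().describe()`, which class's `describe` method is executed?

L[Node] = Node + merge(L[Outer], L[Mixin3], L[Final], [Outer Mixin3 Final])
  take Outer:  [Outer Alpha Right Leaf Gamma Top object] + [Mixin3 Gamma Top object] + [Final Beta Gamma Top object] + [Outer Mixin3 Final]
  take Alpha:  [Alpha Right Leaf Gamma Top object] + [Mixin3 Gamma Top object] + [Final Beta Gamma Top object] + [Mixin3 Final]
  take Right:  [Right Leaf Gamma Top object] + [Mixin3 Gamma Top object] + [Final Beta Gamma Top object] + [Mixin3 Final]
  take Leaf:  [Leaf Gamma Top object] + [Mixin3 Gamma Top object] + [Final Beta Gamma Top object] + [Mixin3 Final]
  take Mixin3:  [Gamma Top object] + [Mixin3 Gamma Top object] + [Final Beta Gamma Top object] + [Mixin3 Final]
  take Final:  [Gamma Top object] + [Gamma Top object] + [Final Beta Gamma Top object] + [Final]
  take Beta:  [Gamma Top object] + [Gamma Top object] + [Beta Gamma Top object]
  take Gamma:  [Gamma Top object] + [Gamma Top object] + [Gamma Top object]
  take Top:  [Top object] + [Top object] + [Top object]
  take object:  [object] + [object] + [object]
MRO: Node Outer Alpha Right Leaf Mixin3 Final Beta Gamma Top object
describe is defined in: Gamma, Right, Top. First along the MRO is Right.

Right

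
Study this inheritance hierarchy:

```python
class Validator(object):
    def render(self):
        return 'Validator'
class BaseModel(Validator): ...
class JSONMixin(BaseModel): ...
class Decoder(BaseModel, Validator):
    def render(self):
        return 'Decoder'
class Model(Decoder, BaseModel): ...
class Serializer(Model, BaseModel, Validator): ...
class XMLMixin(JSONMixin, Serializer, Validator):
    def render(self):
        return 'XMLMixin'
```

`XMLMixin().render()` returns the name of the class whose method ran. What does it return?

L[XMLMixin] = XMLMixin + merge(L[JSONMixin], L[Serializer], L[Validator], [JSONMixin Serializer Validator])
  take JSONMixin:  [JSONMixin BaseModel Validator object] + [Serializer Model Decoder BaseModel Validator object] + [Validator object] + [JSONMixin Serializer Validator]
  take Serializer:  [BaseModel Validator object] + [Serializer Model Decoder BaseModel Validator object] + [Validator object] + [Serializer Validator]
  take Model:  [BaseModel Validator object] + [Model Decoder BaseModel Validator object] + [Validator object] + [Validator]
  take Decoder:  [BaseModel Validator object] + [Decoder BaseModel Validator object] + [Validator object] + [Validator]
  take BaseModel:  [BaseModel Validator object] + [BaseModel Validator object] + [Validator object] + [Validator]
  take Validator:  [Validator object] + [Validator object] + [Validator object] + [Validator]
  take object:  [object] + [object] + [object]
MRO: XMLMixin JSONMixin Serializer Model Decoder BaseModel Validator object
render is defined in: Decoder, Validator, XMLMixin. First along the MRO is XMLMixin.

XMLMixin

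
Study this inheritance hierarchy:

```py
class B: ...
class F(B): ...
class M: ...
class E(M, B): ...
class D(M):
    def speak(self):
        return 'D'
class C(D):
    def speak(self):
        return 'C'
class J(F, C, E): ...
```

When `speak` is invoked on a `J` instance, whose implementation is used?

L[J] = J + merge(L[F], L[C], L[E], [F C E])
  take F:  [F B object] + [C D M object] + [E M B object] + [F C E]
  take C:  [B object] + [C D M object] + [E M B object] + [C E]
  take D:  [B object] + [D M object] + [E M B object] + [E]
  take E:  [B object] + [M object] + [E M B object] + [E]
  take M:  [B object] + [M object] + [M B object]
  take B:  [B object] + [object] + [B object]
  take object:  [object] + [object] + [object]
MRO: J F C D E M B object
speak is defined in: C, D. First along the MRO is C.

C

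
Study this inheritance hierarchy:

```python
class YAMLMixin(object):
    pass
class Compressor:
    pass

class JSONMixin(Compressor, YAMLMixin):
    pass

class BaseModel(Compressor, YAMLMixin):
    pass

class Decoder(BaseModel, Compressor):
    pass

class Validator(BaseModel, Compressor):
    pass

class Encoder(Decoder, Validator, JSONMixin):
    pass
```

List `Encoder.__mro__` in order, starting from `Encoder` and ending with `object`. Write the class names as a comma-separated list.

L[Encoder] = Encoder + merge(L[Decoder], L[Validator], L[JSONMixin], [Decoder Validator JSONMixin])
  take Decoder:  [Decoder BaseModel Compressor YAMLMixin object] + [Validator BaseModel Compressor YAMLMixin object] + [JSONMixin Compressor YAMLMixin object] + [Decoder Validator JSONMixin]
  take Validator:  [BaseModel Compressor YAMLMixin object] + [Validator BaseModel Compressor YAMLMixin object] + [JSONMixin Compressor YAMLMixin object] + [Validator JSONMixin]
  take BaseModel:  [BaseModel Compressor YAMLMixin object] + [BaseModel Compressor YAMLMixin object] + [JSONMixin Compressor YAMLMixin object] + [JSONMixin]
  take JSONMixin:  [Compressor YAMLMixin object] + [Compressor YAMLMixin object] + [JSONMixin Compressor YAMLMixin object] + [JSONMixin]
  take Compressor:  [Compressor YAMLMixin object] + [Compressor YAMLMixin object] + [Compressor YAMLMixin object]
  take YAMLMixin:  [YAMLMixin object] + [YAMLMixin object] + [YAMLMixin object]
  take object:  [object] + [object] + [object]

Encoder, Decoder, Validator, BaseModel, JSONMixin, Compressor, YAMLMixin, object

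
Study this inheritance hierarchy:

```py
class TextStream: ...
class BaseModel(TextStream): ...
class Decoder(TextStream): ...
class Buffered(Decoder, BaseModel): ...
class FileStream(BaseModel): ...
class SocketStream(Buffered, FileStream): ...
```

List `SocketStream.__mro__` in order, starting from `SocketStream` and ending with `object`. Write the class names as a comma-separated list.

L[SocketStream] = SocketStream + merge(L[Buffered], L[FileStream], [Buffered FileStream])
  take Buffered:  [Buffered Decoder BaseModel TextStream object] + [FileStream BaseModel TextStream object] + [Buffered FileStream]
  take Decoder:  [Decoder BaseModel TextStream object] + [FileStream BaseModel TextStream object] + [FileStream]
  take FileStream:  [BaseModel TextStream object] + [FileStream BaseModel TextStream object] + [FileStream]
  take BaseModel:  [BaseModel TextStream object] + [BaseModel TextStream object]
  take TextStream:  [TextStream object] + [TextStream object]
  take object:  [object] + [object]

SocketStream, Buffered, Decoder, FileStream, BaseModel, TextStream, object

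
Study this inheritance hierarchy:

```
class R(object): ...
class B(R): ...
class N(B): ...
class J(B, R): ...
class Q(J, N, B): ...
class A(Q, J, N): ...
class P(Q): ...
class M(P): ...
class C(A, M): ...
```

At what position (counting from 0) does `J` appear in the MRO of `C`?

L[C] = C + merge(L[A], L[M], [A M])
  take A:  [A Q J N B R object] + [M P Q J N B R object] + [A M]
  take M:  [Q J N B R object] + [M P Q J N B R object] + [M]
  take P:  [Q J N B R object] + [P Q J N B R object]
  take Q:  [Q J N B R object] + [Q J N B R object]
  take J:  [J N B R object] + [J N B R object]
  take N:  [N B R object] + [N B R object]
  take B:  [B R object] + [B R object]
  take R:  [R object] + [R object]
  take object:  [object] + [object]
MRO: C A M P Q J N B R object
J sits at index 5.

5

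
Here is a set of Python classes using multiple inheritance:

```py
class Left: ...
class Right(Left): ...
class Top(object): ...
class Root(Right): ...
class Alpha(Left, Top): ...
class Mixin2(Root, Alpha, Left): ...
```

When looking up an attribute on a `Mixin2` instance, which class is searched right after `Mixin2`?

Root

L[Mixin2] = Mixin2 + merge(L[Root], L[Alpha], L[Left], [Root Alpha Left])
  take Root:  [Root Right Left object] + [Alpha Left Top object] + [Left object] + [Root Alpha Left]
  take Right:  [Right Left object] + [Alpha Left Top object] + [Left object] + [Alpha Left]
  take Alpha:  [Left object] + [Alpha Left Top object] + [Left object] + [Alpha Left]
  take Left:  [Left object] + [Left Top object] + [Left object] + [Left]
  take Top:  [object] + [Top object] + [object]
  take object:  [object] + [object] + [object]
MRO: Mixin2 Root Right Alpha Left Top object
Mixin2 is at position 0; next is Root.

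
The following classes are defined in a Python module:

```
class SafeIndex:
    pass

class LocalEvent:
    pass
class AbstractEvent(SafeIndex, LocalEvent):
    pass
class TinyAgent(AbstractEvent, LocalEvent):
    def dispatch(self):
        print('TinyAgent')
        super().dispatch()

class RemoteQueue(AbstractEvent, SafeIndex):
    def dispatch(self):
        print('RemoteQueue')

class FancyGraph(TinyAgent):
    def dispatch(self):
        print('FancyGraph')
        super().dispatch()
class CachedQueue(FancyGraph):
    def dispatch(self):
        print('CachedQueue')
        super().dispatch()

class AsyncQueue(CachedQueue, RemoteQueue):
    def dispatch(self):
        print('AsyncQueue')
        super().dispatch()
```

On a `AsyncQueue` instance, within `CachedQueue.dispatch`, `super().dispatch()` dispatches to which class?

FancyGraph

L[AsyncQueue] = AsyncQueue + merge(L[CachedQueue], L[RemoteQueue], [CachedQueue RemoteQueue])
  take CachedQueue:  [CachedQueue FancyGraph TinyAgent AbstractEvent SafeIndex LocalEvent object] + [RemoteQueue AbstractEvent SafeIndex LocalEvent object] + [CachedQueue RemoteQueue]
  take FancyGraph:  [FancyGraph TinyAgent AbstractEvent SafeIndex LocalEvent object] + [RemoteQueue AbstractEvent SafeIndex LocalEvent object] + [RemoteQueue]
  take TinyAgent:  [TinyAgent AbstractEvent SafeIndex LocalEvent object] + [RemoteQueue AbstractEvent SafeIndex LocalEvent object] + [RemoteQueue]
  take RemoteQueue:  [AbstractEvent SafeIndex LocalEvent object] + [RemoteQueue AbstractEvent SafeIndex LocalEvent object] + [RemoteQueue]
  take AbstractEvent:  [AbstractEvent SafeIndex LocalEvent object] + [AbstractEvent SafeIndex LocalEvent object]
  take SafeIndex:  [SafeIndex LocalEvent object] + [SafeIndex LocalEvent object]
  take LocalEvent:  [LocalEvent object] + [LocalEvent object]
  take object:  [object] + [object]
MRO: AsyncQueue CachedQueue FancyGraph TinyAgent RemoteQueue AbstractEvent SafeIndex LocalEvent object
super() in CachedQueue.dispatch on a AsyncQueue instance goes to the class after CachedQueue in AsyncQueue's MRO: FancyGraph.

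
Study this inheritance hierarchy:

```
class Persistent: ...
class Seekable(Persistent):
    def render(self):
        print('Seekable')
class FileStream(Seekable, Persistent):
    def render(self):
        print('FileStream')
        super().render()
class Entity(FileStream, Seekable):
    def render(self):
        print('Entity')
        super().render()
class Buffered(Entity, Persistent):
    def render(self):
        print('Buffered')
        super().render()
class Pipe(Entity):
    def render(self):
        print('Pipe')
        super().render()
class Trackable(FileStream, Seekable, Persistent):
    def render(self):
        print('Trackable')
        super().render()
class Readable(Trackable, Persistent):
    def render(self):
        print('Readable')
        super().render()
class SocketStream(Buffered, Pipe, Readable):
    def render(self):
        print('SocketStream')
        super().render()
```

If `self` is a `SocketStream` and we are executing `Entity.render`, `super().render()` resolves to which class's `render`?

Readable

L[SocketStream] = SocketStream + merge(L[Buffered], L[Pipe], L[Readable], [Buffered Pipe Readable])
  take Buffered:  [Buffered Entity FileStream Seekable Persistent object] + [Pipe Entity FileStream Seekable Persistent object] + [Readable Trackable FileStream Seekable Persistent object] + [Buffered Pipe Readable]
  take Pipe:  [Entity FileStream Seekable Persistent object] + [Pipe Entity FileStream Seekable Persistent object] + [Readable Trackable FileStream Seekable Persistent object] + [Pipe Readable]
  take Entity:  [Entity FileStream Seekable Persistent object] + [Entity FileStream Seekable Persistent object] + [Readable Trackable FileStream Seekable Persistent object] + [Readable]
  take Readable:  [FileStream Seekable Persistent object] + [FileStream Seekable Persistent object] + [Readable Trackable FileStream Seekable Persistent object] + [Readable]
  take Trackable:  [FileStream Seekable Persistent object] + [FileStream Seekable Persistent object] + [Trackable FileStream Seekable Persistent object]
  take FileStream:  [FileStream Seekable Persistent object] + [FileStream Seekable Persistent object] + [FileStream Seekable Persistent object]
  take Seekable:  [Seekable Persistent object] + [Seekable Persistent object] + [Seekable Persistent object]
  take Persistent:  [Persistent object] + [Persistent object] + [Persistent object]
  take object:  [object] + [object] + [object]
MRO: SocketStream Buffered Pipe Entity Readable Trackable FileStream Seekable Persistent object
super() in Entity.render on a SocketStream instance goes to the class after Entity in SocketStream's MRO: Readable.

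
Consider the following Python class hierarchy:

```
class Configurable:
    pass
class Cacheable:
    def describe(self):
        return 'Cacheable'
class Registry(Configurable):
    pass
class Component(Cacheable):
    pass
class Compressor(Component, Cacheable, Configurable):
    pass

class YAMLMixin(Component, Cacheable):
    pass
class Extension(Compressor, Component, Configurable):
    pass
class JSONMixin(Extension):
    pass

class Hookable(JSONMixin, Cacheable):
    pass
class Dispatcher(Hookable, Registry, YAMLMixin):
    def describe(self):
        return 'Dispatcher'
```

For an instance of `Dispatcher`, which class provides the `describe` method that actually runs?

Dispatcher

L[Dispatcher] = Dispatcher + merge(L[Hookable], L[Registry], L[YAMLMixin], [Hookable Registry YAMLMixin])
  take Hookable:  [Hookable JSONMixin Extension Compressor Component Cacheable Configurable object] + [Registry Configurable object] + [YAMLMixin Component Cacheable object] + [Hookable Registry YAMLMixin]
  take JSONMixin:  [JSONMixin Extension Compressor Component Cacheable Configurable object] + [Registry Configurable object] + [YAMLMixin Component Cacheable object] + [Registry YAMLMixin]
  take Extension:  [Extension Compressor Component Cacheable Configurable object] + [Registry Configurable object] + [YAMLMixin Component Cacheable object] + [Registry YAMLMixin]
  take Compressor:  [Compressor Component Cacheable Configurable object] + [Registry Configurable object] + [YAMLMixin Component Cacheable object] + [Registry YAMLMixin]
  take Registry:  [Component Cacheable Configurable object] + [Registry Configurable object] + [YAMLMixin Component Cacheable object] + [Registry YAMLMixin]
  take YAMLMixin:  [Component Cacheable Configurable object] + [Configurable object] + [YAMLMixin Component Cacheable object] + [YAMLMixin]
  take Component:  [Component Cacheable Configurable object] + [Configurable object] + [Component Cacheable object]
  take Cacheable:  [Cacheable Configurable object] + [Configurable object] + [Cacheable object]
  take Configurable:  [Configurable object] + [Configurable object] + [object]
  take object:  [object] + [object] + [object]
MRO: Dispatcher Hookable JSONMixin Extension Compressor Registry YAMLMixin Component Cacheable Configurable object
describe is defined in: Cacheable, Dispatcher. First along the MRO is Dispatcher.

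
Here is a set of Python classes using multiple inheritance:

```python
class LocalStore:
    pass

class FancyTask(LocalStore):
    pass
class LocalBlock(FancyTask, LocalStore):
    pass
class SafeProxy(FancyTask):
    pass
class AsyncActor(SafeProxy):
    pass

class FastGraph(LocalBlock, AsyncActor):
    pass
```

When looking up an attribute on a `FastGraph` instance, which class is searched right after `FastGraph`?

L[FastGraph] = FastGraph + merge(L[LocalBlock], L[AsyncActor], [LocalBlock AsyncActor])
  take LocalBlock:  [LocalBlock FancyTask LocalStore object] + [AsyncActor SafeProxy FancyTask LocalStore object] + [LocalBlock AsyncActor]
  take AsyncActor:  [FancyTask LocalStore object] + [AsyncActor SafeProxy FancyTask LocalStore object] + [AsyncActor]
  take SafeProxy:  [FancyTask LocalStore object] + [SafeProxy FancyTask LocalStore object]
  take FancyTask:  [FancyTask LocalStore object] + [FancyTask LocalStore object]
  take LocalStore:  [LocalStore object] + [LocalStore object]
  take object:  [object] + [object]
MRO: FastGraph LocalBlock AsyncActor SafeProxy FancyTask LocalStore object
FastGraph is at position 0; next is LocalBlock.

LocalBlock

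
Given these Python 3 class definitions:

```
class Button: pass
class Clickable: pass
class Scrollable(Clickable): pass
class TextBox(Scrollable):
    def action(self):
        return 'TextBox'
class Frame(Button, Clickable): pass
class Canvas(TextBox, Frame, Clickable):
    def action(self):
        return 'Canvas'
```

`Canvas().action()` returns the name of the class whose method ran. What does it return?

L[Canvas] = Canvas + merge(L[TextBox], L[Frame], L[Clickable], [TextBox Frame Clickable])
  take TextBox:  [TextBox Scrollable Clickable object] + [Frame Button Clickable object] + [Clickable object] + [TextBox Frame Clickable]
  take Scrollable:  [Scrollable Clickable object] + [Frame Button Clickable object] + [Clickable object] + [Frame Clickable]
  take Frame:  [Clickable object] + [Frame Button Clickable object] + [Clickable object] + [Frame Clickable]
  take Button:  [Clickable object] + [Button Clickable object] + [Clickable object] + [Clickable]
  take Clickable:  [Clickable object] + [Clickable object] + [Clickable object] + [Clickable]
  take object:  [object] + [object] + [object]
MRO: Canvas TextBox Scrollable Frame Button Clickable object
action is defined in: Canvas, TextBox. First along the MRO is Canvas.

Canvas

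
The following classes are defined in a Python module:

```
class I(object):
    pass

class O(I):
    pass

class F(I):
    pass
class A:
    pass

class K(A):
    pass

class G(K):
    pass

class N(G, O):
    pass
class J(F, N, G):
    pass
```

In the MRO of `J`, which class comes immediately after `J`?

F

L[J] = J + merge(L[F], L[N], L[G], [F N G])
  take F:  [F I object] + [N G K A O I object] + [G K A object] + [F N G]
  take N:  [I object] + [N G K A O I object] + [G K A object] + [N G]
  take G:  [I object] + [G K A O I object] + [G K A object] + [G]
  take K:  [I object] + [K A O I object] + [K A object]
  take A:  [I object] + [A O I object] + [A object]
  take O:  [I object] + [O I object] + [object]
  take I:  [I object] + [I object] + [object]
  take object:  [object] + [object] + [object]
MRO: J F N G K A O I object
J is at position 0; next is F.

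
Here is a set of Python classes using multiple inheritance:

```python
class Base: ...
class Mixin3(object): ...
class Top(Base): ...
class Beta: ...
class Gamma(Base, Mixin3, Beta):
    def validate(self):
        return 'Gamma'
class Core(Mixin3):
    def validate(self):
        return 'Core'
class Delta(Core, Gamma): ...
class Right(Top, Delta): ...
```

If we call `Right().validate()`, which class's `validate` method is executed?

L[Right] = Right + merge(L[Top], L[Delta], [Top Delta])
  take Top:  [Top Base object] + [Delta Core Gamma Base Mixin3 Beta object] + [Top Delta]
  take Delta:  [Base object] + [Delta Core Gamma Base Mixin3 Beta object] + [Delta]
  take Core:  [Base object] + [Core Gamma Base Mixin3 Beta object]
  take Gamma:  [Base object] + [Gamma Base Mixin3 Beta object]
  take Base:  [Base object] + [Base Mixin3 Beta object]
  take Mixin3:  [object] + [Mixin3 Beta object]
  take Beta:  [object] + [Beta object]
  take object:  [object] + [object]
MRO: Right Top Delta Core Gamma Base Mixin3 Beta object
validate is defined in: Core, Gamma. First along the MRO is Core.

Core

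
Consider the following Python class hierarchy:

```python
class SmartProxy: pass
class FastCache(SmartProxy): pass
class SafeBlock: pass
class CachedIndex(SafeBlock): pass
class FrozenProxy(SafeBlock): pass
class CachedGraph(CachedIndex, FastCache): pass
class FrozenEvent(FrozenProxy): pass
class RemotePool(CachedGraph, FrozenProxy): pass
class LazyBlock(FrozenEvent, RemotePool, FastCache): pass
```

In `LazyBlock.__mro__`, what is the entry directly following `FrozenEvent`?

L[LazyBlock] = LazyBlock + merge(L[FrozenEvent], L[RemotePool], L[FastCache], [FrozenEvent RemotePool FastCache])
  take FrozenEvent:  [FrozenEvent FrozenProxy SafeBlock object] + [RemotePool CachedGraph CachedIndex FrozenProxy SafeBlock FastCache SmartProxy object] + [FastCache SmartProxy object] + [FrozenEvent RemotePool FastCache]
  take RemotePool:  [FrozenProxy SafeBlock object] + [RemotePool CachedGraph CachedIndex FrozenProxy SafeBlock FastCache SmartProxy object] + [FastCache SmartProxy object] + [RemotePool FastCache]
  take CachedGraph:  [FrozenProxy SafeBlock object] + [CachedGraph CachedIndex FrozenProxy SafeBlock FastCache SmartProxy object] + [FastCache SmartProxy object] + [FastCache]
  take CachedIndex:  [FrozenProxy SafeBlock object] + [CachedIndex FrozenProxy SafeBlock FastCache SmartProxy object] + [FastCache SmartProxy object] + [FastCache]
  take FrozenProxy:  [FrozenProxy SafeBlock object] + [FrozenProxy SafeBlock FastCache SmartProxy object] + [FastCache SmartProxy object] + [FastCache]
  take SafeBlock:  [SafeBlock object] + [SafeBlock FastCache SmartProxy object] + [FastCache SmartProxy object] + [FastCache]
  take FastCache:  [object] + [FastCache SmartProxy object] + [FastCache SmartProxy object] + [FastCache]
  take SmartProxy:  [object] + [SmartProxy object] + [SmartProxy object]
  take object:  [object] + [object] + [object]
MRO: LazyBlock FrozenEvent RemotePool CachedGraph CachedIndex FrozenProxy SafeBlock FastCache SmartProxy object
FrozenEvent is at position 1; next is RemotePool.

RemotePool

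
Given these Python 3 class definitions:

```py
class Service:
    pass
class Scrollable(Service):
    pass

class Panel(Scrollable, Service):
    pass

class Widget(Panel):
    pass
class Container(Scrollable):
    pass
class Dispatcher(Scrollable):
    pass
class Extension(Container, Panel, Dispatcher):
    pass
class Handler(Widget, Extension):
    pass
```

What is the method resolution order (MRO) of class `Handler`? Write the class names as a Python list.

L[Handler] = Handler + merge(L[Widget], L[Extension], [Widget Extension])
  take Widget:  [Widget Panel Scrollable Service object] + [Extension Container Panel Dispatcher Scrollable Service object] + [Widget Extension]
  take Extension:  [Panel Scrollable Service object] + [Extension Container Panel Dispatcher Scrollable Service object] + [Extension]
  take Container:  [Panel Scrollable Service object] + [Container Panel Dispatcher Scrollable Service object]
  take Panel:  [Panel Scrollable Service object] + [Panel Dispatcher Scrollable Service object]
  take Dispatcher:  [Scrollable Service object] + [Dispatcher Scrollable Service object]
  take Scrollable:  [Scrollable Service object] + [Scrollable Service object]
  take Service:  [Service object] + [Service object]
  take object:  [object] + [object]

[Handler, Widget, Extension, Container, Panel, Dispatcher, Scrollable, Service, object]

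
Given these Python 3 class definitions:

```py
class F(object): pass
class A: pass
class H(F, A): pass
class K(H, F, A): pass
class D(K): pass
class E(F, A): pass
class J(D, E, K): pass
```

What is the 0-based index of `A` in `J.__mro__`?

6

L[J] = J + merge(L[D], L[E], L[K], [D E K])
  take D:  [D K H F A object] + [E F A object] + [K H F A object] + [D E K]
  take E:  [K H F A object] + [E F A object] + [K H F A object] + [E K]
  take K:  [K H F A object] + [F A object] + [K H F A object] + [K]
  take H:  [H F A object] + [F A object] + [H F A object]
  take F:  [F A object] + [F A object] + [F A object]
  take A:  [A object] + [A object] + [A object]
  take object:  [object] + [object] + [object]
MRO: J D E K H F A object
A sits at index 6.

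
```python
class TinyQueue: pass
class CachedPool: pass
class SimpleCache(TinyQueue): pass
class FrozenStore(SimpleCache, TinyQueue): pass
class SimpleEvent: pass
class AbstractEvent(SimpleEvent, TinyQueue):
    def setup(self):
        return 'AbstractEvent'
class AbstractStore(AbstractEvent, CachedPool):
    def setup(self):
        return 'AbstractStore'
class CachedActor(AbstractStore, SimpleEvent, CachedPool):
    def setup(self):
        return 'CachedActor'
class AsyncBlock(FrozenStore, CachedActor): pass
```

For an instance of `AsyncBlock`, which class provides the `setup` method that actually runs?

L[AsyncBlock] = AsyncBlock + merge(L[FrozenStore], L[CachedActor], [FrozenStore CachedActor])
  take FrozenStore:  [FrozenStore SimpleCache TinyQueue object] + [CachedActor AbstractStore AbstractEvent SimpleEvent TinyQueue CachedPool object] + [FrozenStore CachedActor]
  take SimpleCache:  [SimpleCache TinyQueue object] + [CachedActor AbstractStore AbstractEvent SimpleEvent TinyQueue CachedPool object] + [CachedActor]
  take CachedActor:  [TinyQueue object] + [CachedActor AbstractStore AbstractEvent SimpleEvent TinyQueue CachedPool object] + [CachedActor]
  take AbstractStore:  [TinyQueue object] + [AbstractStore AbstractEvent SimpleEvent TinyQueue CachedPool object]
  take AbstractEvent:  [TinyQueue object] + [AbstractEvent SimpleEvent TinyQueue CachedPool object]
  take SimpleEvent:  [TinyQueue object] + [SimpleEvent TinyQueue CachedPool object]
  take TinyQueue:  [TinyQueue object] + [TinyQueue CachedPool object]
  take CachedPool:  [object] + [CachedPool object]
  take object:  [object] + [object]
MRO: AsyncBlock FrozenStore SimpleCache CachedActor AbstractStore AbstractEvent SimpleEvent TinyQueue CachedPool object
setup is defined in: AbstractEvent, AbstractStore, CachedActor. First along the MRO is CachedActor.

CachedActor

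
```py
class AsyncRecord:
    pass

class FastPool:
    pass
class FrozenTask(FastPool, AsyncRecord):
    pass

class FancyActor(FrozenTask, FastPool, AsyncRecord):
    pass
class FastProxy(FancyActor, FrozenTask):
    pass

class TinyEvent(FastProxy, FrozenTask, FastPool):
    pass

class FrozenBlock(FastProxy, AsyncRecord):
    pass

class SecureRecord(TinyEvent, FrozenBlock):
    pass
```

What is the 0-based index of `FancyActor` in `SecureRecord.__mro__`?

L[SecureRecord] = SecureRecord + merge(L[TinyEvent], L[FrozenBlock], [TinyEvent FrozenBlock])
  take TinyEvent:  [TinyEvent FastProxy FancyActor FrozenTask FastPool AsyncRecord object] + [FrozenBlock FastProxy FancyActor FrozenTask FastPool AsyncRecord object] + [TinyEvent FrozenBlock]
  take FrozenBlock:  [FastProxy FancyActor FrozenTask FastPool AsyncRecord object] + [FrozenBlock FastProxy FancyActor FrozenTask FastPool AsyncRecord object] + [FrozenBlock]
  take FastProxy:  [FastProxy FancyActor FrozenTask FastPool AsyncRecord object] + [FastProxy FancyActor FrozenTask FastPool AsyncRecord object]
  take FancyActor:  [FancyActor FrozenTask FastPool AsyncRecord object] + [FancyActor FrozenTask FastPool AsyncRecord object]
  take FrozenTask:  [FrozenTask FastPool AsyncRecord object] + [FrozenTask FastPool AsyncRecord object]
  take FastPool:  [FastPool AsyncRecord object] + [FastPool AsyncRecord object]
  take AsyncRecord:  [AsyncRecord object] + [AsyncRecord object]
  take object:  [object] + [object]
MRO: SecureRecord TinyEvent FrozenBlock FastProxy FancyActor FrozenTask FastPool AsyncRecord object
FancyActor sits at index 4.

4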